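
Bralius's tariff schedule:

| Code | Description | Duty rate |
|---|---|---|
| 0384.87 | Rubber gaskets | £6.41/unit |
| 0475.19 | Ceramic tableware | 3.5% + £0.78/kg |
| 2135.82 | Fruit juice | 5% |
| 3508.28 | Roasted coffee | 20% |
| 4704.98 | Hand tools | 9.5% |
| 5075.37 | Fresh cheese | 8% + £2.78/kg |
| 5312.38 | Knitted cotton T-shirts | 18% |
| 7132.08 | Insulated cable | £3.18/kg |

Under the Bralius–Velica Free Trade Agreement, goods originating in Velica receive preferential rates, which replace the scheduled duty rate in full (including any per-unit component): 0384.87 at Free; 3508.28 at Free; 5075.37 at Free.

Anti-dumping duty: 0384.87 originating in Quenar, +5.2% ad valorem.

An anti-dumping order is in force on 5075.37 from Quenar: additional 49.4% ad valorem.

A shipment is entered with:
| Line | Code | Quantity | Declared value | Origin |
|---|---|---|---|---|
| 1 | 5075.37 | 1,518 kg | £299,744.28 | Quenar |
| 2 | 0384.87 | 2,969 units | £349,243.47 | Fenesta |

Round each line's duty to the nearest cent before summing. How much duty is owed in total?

Line 1 (5075.37, Quenar, 1,518 kg, £299,744.28):
Base rate for 5075.37 is 8% + £2.78/kg.
5075.37 has an FTA preferential rate, but origin Quenar is not Velica; base rate stands.
Additional duty on 5075.37 from Quenar: +49.4%. Applied ad valorem rate: 8% + 49.4% = 57.4%.
Duty = £299,744.28 × 57.4% + 1,518 × £2.78 = £176,273.26.
Line 2 (0384.87, Fenesta, 2,969 units, £349,243.47):
Base rate for 0384.87 is £6.41/unit.
0384.87 has an FTA preferential rate, but origin Fenesta is not Velica; base rate stands.
The additional-duty order on 0384.87 targets Quenar, not Fenesta; it does not apply.
Duty = 2,969 × £6.41 = £19,031.29.
Total = £176,273.26 + £19,031.29 = £195,304.55.

£195,304.55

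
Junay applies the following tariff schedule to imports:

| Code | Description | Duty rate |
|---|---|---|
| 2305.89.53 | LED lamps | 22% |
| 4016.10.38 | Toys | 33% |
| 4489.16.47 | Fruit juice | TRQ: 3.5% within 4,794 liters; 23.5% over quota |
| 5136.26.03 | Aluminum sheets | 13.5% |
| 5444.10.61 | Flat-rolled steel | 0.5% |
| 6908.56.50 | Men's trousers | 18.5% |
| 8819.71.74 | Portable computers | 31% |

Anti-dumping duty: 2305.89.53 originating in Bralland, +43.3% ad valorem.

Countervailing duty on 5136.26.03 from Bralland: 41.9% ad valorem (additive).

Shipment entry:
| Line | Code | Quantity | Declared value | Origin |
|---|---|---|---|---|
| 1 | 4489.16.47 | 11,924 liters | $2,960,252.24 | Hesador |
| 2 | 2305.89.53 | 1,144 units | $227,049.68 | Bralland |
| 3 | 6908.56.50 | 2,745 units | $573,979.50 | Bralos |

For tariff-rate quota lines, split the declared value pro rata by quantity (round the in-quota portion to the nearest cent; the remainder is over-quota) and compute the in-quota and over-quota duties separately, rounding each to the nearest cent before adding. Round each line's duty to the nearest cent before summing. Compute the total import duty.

Line 1 (4489.16.47, Hesador, 11,924 liters, $2,960,252.24):
Code 4489.16.47 is under a tariff-rate quota (threshold 4,794 liters). In-quota: 4,794 liters at 3.5%; over-quota: 7,130 liters at 23.5%.
Pro-rata value split: in-quota = $2,960,252.24 × 4,794/11,924 = $1,190,158.44; over-quota = $2,960,252.24 − $1,190,158.44 = $1,770,093.80.
In-quota duty = $1,190,158.44 × 3.5% = $41,655.55. Over-quota duty = $1,770,093.80 × 23.5% = $415,972.04.
Line duty = $41,655.55 + $415,972.04 = $457,627.59.
Line 2 (2305.89.53, Bralland, 1,144 units, $227,049.68):
Base rate for 2305.89.53 is 22%.
Additional duty on 2305.89.53 from Bralland: +43.3%. Applied ad valorem rate: 22% + 43.3% = 65.3%.
Duty = $227,049.68 × 65.3% = $148,263.44.
Line 3 (6908.56.50, Bralos, 2,745 units, $573,979.50):
Base rate for 6908.56.50 is 18.5%.
Duty = $573,979.50 × 18.5% = $106,186.21.
Total = $457,627.59 + $148,263.44 + $106,186.21 = $712,077.24.

$712,077.24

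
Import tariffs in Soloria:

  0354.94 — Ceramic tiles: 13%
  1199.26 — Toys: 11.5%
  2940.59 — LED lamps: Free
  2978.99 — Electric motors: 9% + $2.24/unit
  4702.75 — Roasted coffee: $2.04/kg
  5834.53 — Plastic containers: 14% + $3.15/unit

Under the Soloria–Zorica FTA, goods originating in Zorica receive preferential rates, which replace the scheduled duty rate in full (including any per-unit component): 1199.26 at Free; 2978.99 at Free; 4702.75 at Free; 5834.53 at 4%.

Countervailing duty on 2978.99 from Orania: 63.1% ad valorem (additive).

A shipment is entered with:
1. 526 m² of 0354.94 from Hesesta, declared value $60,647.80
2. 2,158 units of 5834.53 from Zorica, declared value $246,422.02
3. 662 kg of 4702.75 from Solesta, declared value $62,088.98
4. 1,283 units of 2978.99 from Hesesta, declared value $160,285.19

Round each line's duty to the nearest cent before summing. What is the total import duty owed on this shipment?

$36,391.16

Line 1 (0354.94, Hesesta, 526 m², $60,647.80):
Base rate for 0354.94 is 13%.
Duty = $60,647.80 × 13% = $7,884.21.
Line 2 (5834.53, Zorica, 2,158 units, $246,422.02):
Base rate for 5834.53 is 14% + $3.15/unit.
Origin Zorica qualifies under the Soloria–Zorica agreement and 5834.53 is covered: preferential rate 4% applies instead.
Duty = $246,422.02 × 4% = $9,856.88.
Line 3 (4702.75, Solesta, 662 kg, $62,088.98):
Base rate for 4702.75 is $2.04/kg.
4702.75 has an FTA preferential rate, but origin Solesta is not Zorica; base rate stands.
Duty = 662 × $2.04 = $1,350.48.
Line 4 (2978.99, Hesesta, 1,283 units, $160,285.19):
Base rate for 2978.99 is 9% + $2.24/unit.
2978.99 has an FTA preferential rate, but origin Hesesta is not Zorica; base rate stands.
The additional-duty order on 2978.99 targets Orania, not Hesesta; it does not apply.
Duty = $160,285.19 × 9% + 1,283 × $2.24 = $17,299.59.
Total = $7,884.21 + $9,856.88 + $1,350.48 + $17,299.59 = $36,391.16.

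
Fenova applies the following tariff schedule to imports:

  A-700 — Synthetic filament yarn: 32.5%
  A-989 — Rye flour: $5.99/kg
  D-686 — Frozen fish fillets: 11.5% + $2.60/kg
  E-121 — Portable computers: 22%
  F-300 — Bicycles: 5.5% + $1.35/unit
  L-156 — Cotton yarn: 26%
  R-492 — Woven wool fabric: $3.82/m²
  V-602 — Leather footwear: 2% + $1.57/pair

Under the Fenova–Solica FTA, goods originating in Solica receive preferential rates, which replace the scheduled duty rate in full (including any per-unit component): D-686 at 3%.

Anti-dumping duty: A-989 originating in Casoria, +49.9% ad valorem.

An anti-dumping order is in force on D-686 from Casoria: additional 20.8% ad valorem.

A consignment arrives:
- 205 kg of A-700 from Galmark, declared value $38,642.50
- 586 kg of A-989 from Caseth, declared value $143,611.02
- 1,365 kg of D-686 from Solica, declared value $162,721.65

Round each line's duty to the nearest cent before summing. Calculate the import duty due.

$20,950.60

Line 1 (A-700, Galmark, 205 kg, $38,642.50):
Base rate for A-700 is 32.5%.
Duty = $38,642.50 × 32.5% = $12,558.81.
Line 2 (A-989, Caseth, 586 kg, $143,611.02):
Base rate for A-989 is $5.99/kg.
The additional-duty order on A-989 targets Casoria, not Caseth; it does not apply.
Duty = 586 × $5.99 = $3,510.14.
Line 3 (D-686, Solica, 1,365 kg, $162,721.65):
Base rate for D-686 is 11.5% + $2.60/kg.
Origin Solica qualifies under the Fenova–Solica agreement and D-686 is covered: preferential rate 3% applies instead.
The additional-duty order on D-686 targets Casoria, not Solica; it does not apply.
Duty = $162,721.65 × 3% = $4,881.65.
Total = $12,558.81 + $3,510.14 + $4,881.65 = $20,950.60.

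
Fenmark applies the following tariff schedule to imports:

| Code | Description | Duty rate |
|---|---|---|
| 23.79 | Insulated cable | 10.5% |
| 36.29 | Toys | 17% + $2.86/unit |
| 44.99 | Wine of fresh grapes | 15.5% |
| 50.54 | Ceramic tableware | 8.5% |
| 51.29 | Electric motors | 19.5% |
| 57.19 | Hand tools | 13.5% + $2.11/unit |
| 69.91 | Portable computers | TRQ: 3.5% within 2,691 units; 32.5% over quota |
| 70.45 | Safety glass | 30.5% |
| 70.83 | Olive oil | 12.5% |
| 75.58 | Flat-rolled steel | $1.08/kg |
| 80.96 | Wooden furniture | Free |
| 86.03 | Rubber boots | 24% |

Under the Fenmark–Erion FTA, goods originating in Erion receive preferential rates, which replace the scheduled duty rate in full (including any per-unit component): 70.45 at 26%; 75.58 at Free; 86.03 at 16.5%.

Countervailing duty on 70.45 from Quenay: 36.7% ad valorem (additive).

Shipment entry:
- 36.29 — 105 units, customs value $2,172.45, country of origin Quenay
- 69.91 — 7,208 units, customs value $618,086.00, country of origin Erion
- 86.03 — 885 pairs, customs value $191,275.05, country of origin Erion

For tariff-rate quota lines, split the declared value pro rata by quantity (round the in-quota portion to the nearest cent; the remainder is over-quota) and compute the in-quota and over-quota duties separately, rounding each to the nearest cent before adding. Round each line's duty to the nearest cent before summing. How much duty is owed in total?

$166,189.50

Line 1 (36.29, Quenay, 105 units, $2,172.45):
Base rate for 36.29 is 17% + $2.86/unit.
Duty = $2,172.45 × 17% + 105 × $2.86 = $669.62.
Line 2 (69.91, Erion, 7,208 units, $618,086.00):
Code 69.91 is under a tariff-rate quota (threshold 2,691 units). In-quota: 2,691 units at 3.5%; over-quota: 4,517 units at 32.5%.
Pro-rata value split: in-quota = $618,086.00 × 2,691/7,208 = $230,753.25; over-quota = $618,086.00 − $230,753.25 = $387,332.75.
In-quota duty = $230,753.25 × 3.5% = $8,076.36. Over-quota duty = $387,332.75 × 32.5% = $125,883.14.
Line duty = $8,076.36 + $125,883.14 = $133,959.50.
Line 3 (86.03, Erion, 885 pairs, $191,275.05):
Base rate for 86.03 is 24%.
Origin Erion qualifies under the Fenmark–Erion agreement and 86.03 is covered: preferential rate 16.5% applies instead.
Duty = $191,275.05 × 16.5% = $31,560.38.
Total = $669.62 + $133,959.50 + $31,560.38 = $166,189.50.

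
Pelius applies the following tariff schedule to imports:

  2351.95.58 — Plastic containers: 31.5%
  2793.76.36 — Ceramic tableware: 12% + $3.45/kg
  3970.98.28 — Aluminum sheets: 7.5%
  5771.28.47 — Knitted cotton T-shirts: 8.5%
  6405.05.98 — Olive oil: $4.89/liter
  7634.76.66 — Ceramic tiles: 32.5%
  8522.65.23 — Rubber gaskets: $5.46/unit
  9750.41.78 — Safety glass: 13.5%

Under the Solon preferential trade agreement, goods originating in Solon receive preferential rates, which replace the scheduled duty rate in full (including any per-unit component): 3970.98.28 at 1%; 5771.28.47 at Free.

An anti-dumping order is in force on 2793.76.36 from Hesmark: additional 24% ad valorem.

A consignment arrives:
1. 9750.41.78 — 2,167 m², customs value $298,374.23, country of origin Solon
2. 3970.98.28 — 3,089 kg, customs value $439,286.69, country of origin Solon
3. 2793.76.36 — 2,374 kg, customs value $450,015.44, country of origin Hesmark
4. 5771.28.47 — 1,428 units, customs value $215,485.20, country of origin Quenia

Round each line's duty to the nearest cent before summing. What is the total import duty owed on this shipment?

$233,185.49

Line 1 (9750.41.78, Solon, 2,167 m², $298,374.23):
Base rate for 9750.41.78 is 13.5%.
Origin Solon is the FTA partner but 9750.41.78 is not on the preference list; base rate stands.
Duty = $298,374.23 × 13.5% = $40,280.52.
Line 2 (3970.98.28, Solon, 3,089 kg, $439,286.69):
Base rate for 3970.98.28 is 7.5%.
Origin Solon qualifies under the Pelius–Solon agreement and 3970.98.28 is covered: preferential rate 1% applies instead.
Duty = $439,286.69 × 1% = $4,392.87.
Line 3 (2793.76.36, Hesmark, 2,374 kg, $450,015.44):
Base rate for 2793.76.36 is 12% + $3.45/kg.
Additional duty on 2793.76.36 from Hesmark: +24%. Applied ad valorem rate: 12% + 24% = 36%.
Duty = $450,015.44 × 36% + 2,374 × $3.45 = $170,195.86.
Line 4 (5771.28.47, Quenia, 1,428 units, $215,485.20):
Base rate for 5771.28.47 is 8.5%.
5771.28.47 has an FTA preferential rate, but origin Quenia is not Solon; base rate stands.
Duty = $215,485.20 × 8.5% = $18,316.24.
Total = $40,280.52 + $4,392.87 + $170,195.86 + $18,316.24 = $233,185.49.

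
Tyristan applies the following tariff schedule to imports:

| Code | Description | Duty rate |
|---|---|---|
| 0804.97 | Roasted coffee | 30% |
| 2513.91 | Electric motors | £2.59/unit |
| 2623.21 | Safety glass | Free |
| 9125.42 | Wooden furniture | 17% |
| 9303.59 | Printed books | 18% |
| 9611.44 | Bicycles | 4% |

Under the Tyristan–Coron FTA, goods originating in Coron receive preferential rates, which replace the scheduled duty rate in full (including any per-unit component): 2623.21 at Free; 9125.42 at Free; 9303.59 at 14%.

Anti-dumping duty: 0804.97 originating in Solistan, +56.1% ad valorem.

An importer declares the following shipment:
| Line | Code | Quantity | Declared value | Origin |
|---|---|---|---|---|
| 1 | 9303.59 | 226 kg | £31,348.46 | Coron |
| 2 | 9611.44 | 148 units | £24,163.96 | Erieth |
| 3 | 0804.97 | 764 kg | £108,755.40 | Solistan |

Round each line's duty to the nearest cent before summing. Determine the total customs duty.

£98,993.74

Line 1 (9303.59, Coron, 226 kg, £31,348.46):
Base rate for 9303.59 is 18%.
Origin Coron qualifies under the Tyristan–Coron agreement and 9303.59 is covered: preferential rate 14% applies instead.
Duty = £31,348.46 × 14% = £4,388.78.
Line 2 (9611.44, Erieth, 148 units, £24,163.96):
Base rate for 9611.44 is 4%.
Duty = £24,163.96 × 4% = £966.56.
Line 3 (0804.97, Solistan, 764 kg, £108,755.40):
Base rate for 0804.97 is 30%.
Additional duty on 0804.97 from Solistan: +56.1%. Applied ad valorem rate: 30% + 56.1% = 86.1%.
Duty = £108,755.40 × 86.1% = £93,638.40.
Total = £4,388.78 + £966.56 + £93,638.40 = £98,993.74.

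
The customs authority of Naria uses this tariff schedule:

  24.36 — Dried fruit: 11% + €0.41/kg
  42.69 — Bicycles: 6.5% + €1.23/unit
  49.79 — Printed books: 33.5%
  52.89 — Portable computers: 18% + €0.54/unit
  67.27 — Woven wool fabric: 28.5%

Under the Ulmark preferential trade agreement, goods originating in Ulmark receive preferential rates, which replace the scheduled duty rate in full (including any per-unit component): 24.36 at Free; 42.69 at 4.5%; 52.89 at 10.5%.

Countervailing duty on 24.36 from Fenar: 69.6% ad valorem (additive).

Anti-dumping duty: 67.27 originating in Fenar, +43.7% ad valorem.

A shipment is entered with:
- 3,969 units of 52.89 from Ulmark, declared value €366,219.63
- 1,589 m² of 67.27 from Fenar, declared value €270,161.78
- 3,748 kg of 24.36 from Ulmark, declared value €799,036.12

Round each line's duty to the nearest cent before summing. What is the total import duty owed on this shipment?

Line 1 (52.89, Ulmark, 3,969 units, €366,219.63):
Base rate for 52.89 is 18% + €0.54/unit.
Origin Ulmark qualifies under the Naria–Ulmark agreement and 52.89 is covered: preferential rate 10.5% applies instead.
Duty = €366,219.63 × 10.5% = €38,453.06.
Line 2 (67.27, Fenar, 1,589 m², €270,161.78):
Base rate for 67.27 is 28.5%.
Additional duty on 67.27 from Fenar: +43.7%. Applied ad valorem rate: 28.5% + 43.7% = 72.2%.
Duty = €270,161.78 × 72.2% = €195,056.81.
Line 3 (24.36, Ulmark, 3,748 kg, €799,036.12):
Base rate for 24.36 is 11% + €0.41/kg.
Origin Ulmark qualifies under the Naria–Ulmark agreement and 24.36 is covered: preferential rate Free applies instead.
The additional-duty order on 24.36 targets Fenar, not Ulmark; it does not apply.
Duty = €799,036.12 × 0% = €0.00.
Total = €38,453.06 + €195,056.81 + €0.00 = €233,509.87.

€233,509.87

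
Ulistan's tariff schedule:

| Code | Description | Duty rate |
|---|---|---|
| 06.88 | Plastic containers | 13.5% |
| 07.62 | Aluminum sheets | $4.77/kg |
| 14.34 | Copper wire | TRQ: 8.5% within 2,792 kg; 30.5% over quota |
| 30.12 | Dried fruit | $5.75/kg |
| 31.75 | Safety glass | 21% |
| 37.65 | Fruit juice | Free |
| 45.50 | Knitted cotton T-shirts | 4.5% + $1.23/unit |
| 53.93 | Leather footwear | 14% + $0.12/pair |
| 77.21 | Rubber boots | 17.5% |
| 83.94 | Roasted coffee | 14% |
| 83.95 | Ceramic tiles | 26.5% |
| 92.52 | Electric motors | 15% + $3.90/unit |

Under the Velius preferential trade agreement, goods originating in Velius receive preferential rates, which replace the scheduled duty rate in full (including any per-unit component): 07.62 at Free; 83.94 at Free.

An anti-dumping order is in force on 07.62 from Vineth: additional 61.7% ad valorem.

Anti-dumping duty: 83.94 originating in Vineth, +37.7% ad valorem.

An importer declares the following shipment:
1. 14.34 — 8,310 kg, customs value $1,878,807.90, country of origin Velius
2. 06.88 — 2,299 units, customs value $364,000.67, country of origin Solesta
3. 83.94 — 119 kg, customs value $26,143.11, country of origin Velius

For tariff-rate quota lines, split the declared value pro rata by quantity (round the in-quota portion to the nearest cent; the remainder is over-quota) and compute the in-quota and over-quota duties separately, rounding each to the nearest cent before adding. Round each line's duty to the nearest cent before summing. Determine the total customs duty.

Line 1 (14.34, Velius, 8,310 kg, $1,878,807.90):
Code 14.34 is under a tariff-rate quota (threshold 2,792 kg). In-quota: 2,792 kg at 8.5%; over-quota: 5,518 kg at 30.5%.
Pro-rata value split: in-quota = $1,878,807.90 × 2,792/8,310 = $631,243.28; over-quota = $1,878,807.90 − $631,243.28 = $1,247,564.62.
In-quota duty = $631,243.28 × 8.5% = $53,655.68. Over-quota duty = $1,247,564.62 × 30.5% = $380,507.21.
Line duty = $53,655.68 + $380,507.21 = $434,162.89.
Line 2 (06.88, Solesta, 2,299 units, $364,000.67):
Base rate for 06.88 is 13.5%.
Duty = $364,000.67 × 13.5% = $49,140.09.
Line 3 (83.94, Velius, 119 kg, $26,143.11):
Base rate for 83.94 is 14%.
Origin Velius qualifies under the Ulistan–Velius agreement and 83.94 is covered: preferential rate Free applies instead.
The additional-duty order on 83.94 targets Vineth, not Velius; it does not apply.
Duty = $26,143.11 × 0% = $0.00.
Total = $434,162.89 + $49,140.09 + $0.00 = $483,302.98.

$483,302.98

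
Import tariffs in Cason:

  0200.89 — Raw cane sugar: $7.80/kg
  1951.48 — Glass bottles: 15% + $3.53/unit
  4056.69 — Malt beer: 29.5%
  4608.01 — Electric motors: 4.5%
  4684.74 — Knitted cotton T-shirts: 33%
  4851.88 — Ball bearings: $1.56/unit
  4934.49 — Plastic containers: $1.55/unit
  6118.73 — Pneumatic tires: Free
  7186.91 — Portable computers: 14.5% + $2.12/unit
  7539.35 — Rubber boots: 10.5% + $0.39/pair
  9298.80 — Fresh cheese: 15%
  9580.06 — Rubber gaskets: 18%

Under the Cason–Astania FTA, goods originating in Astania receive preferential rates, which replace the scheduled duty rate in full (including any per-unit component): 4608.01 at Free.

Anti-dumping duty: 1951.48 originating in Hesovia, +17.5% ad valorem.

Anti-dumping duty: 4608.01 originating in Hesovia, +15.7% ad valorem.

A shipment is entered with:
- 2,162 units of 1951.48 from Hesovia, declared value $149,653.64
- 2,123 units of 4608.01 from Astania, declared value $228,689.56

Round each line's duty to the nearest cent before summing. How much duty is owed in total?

Line 1 (1951.48, Hesovia, 2,162 units, $149,653.64):
Base rate for 1951.48 is 15% + $3.53/unit.
Additional duty on 1951.48 from Hesovia: +17.5%. Applied ad valorem rate: 15% + 17.5% = 32.5%.
Duty = $149,653.64 × 32.5% + 2,162 × $3.53 = $56,269.29.
Line 2 (4608.01, Astania, 2,123 units, $228,689.56):
Base rate for 4608.01 is 4.5%.
Origin Astania qualifies under the Cason–Astania agreement and 4608.01 is covered: preferential rate Free applies instead.
The additional-duty order on 4608.01 targets Hesovia, not Astania; it does not apply.
Duty = $228,689.56 × 0% = $0.00.
Total = $56,269.29 + $0.00 = $56,269.29.

$56,269.29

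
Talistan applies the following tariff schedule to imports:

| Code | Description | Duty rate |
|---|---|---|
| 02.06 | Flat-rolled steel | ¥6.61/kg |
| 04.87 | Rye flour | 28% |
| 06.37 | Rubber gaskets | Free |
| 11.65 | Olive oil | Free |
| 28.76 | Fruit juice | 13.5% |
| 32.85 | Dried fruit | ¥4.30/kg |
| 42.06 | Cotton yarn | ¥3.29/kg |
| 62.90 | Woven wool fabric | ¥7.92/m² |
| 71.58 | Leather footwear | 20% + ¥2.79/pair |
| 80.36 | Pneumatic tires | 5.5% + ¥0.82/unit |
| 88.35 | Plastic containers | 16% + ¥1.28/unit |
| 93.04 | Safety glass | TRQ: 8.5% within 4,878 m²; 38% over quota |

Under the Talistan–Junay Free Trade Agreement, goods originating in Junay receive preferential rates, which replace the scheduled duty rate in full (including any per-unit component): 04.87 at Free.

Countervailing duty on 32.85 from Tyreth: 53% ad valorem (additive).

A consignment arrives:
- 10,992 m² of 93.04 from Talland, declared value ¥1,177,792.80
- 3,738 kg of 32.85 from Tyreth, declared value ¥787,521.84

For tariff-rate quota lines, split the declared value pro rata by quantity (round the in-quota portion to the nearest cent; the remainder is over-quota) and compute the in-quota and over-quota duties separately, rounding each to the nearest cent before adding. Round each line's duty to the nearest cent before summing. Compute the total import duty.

Line 1 (93.04, Talland, 10,992 m², ¥1,177,792.80):
Code 93.04 is under a tariff-rate quota (threshold 4,878 m²). In-quota: 4,878 m² at 8.5%; over-quota: 6,114 m² at 38%.
Pro-rata value split: in-quota = ¥1,177,792.80 × 4,878/10,992 = ¥522,677.70; over-quota = ¥1,177,792.80 − ¥522,677.70 = ¥655,115.10.
In-quota duty = ¥522,677.70 × 8.5% = ¥44,427.60. Over-quota duty = ¥655,115.10 × 38% = ¥248,943.74.
Line duty = ¥44,427.60 + ¥248,943.74 = ¥293,371.34.
Line 2 (32.85, Tyreth, 3,738 kg, ¥787,521.84):
Base rate for 32.85 is ¥4.30/kg.
Additional duty on 32.85 from Tyreth: +53% ad valorem. Applied ad valorem rate = 53%.
Duty = ¥787,521.84 × 53% + 3,738 × ¥4.30 = ¥433,459.98.
Total = ¥293,371.34 + ¥433,459.98 = ¥726,831.32.

¥726,831.32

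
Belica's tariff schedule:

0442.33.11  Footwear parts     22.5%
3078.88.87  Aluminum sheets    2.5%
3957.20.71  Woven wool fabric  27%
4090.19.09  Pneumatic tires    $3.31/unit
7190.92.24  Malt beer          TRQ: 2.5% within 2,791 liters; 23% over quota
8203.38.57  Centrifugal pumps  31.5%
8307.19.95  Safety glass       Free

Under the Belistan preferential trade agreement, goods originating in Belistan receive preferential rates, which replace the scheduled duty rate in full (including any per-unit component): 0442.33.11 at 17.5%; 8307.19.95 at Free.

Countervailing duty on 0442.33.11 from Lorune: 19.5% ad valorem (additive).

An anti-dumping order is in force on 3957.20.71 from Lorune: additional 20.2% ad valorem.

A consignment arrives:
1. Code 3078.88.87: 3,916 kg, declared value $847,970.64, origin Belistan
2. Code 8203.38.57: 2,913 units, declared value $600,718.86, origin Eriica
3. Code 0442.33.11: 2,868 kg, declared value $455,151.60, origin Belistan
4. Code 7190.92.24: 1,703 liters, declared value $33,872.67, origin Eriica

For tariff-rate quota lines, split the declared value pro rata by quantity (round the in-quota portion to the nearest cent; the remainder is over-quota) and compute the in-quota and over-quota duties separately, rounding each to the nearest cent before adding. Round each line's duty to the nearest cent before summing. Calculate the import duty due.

$290,924.06

Line 1 (3078.88.87, Belistan, 3,916 kg, $847,970.64):
Base rate for 3078.88.87 is 2.5%.
Origin Belistan is the FTA partner but 3078.88.87 is not on the preference list; base rate stands.
Duty = $847,970.64 × 2.5% = $21,199.27.
Line 2 (8203.38.57, Eriica, 2,913 units, $600,718.86):
Base rate for 8203.38.57 is 31.5%.
Duty = $600,718.86 × 31.5% = $189,226.44.
Line 3 (0442.33.11, Belistan, 2,868 kg, $455,151.60):
Base rate for 0442.33.11 is 22.5%.
Origin Belistan qualifies under the Belica–Belistan agreement and 0442.33.11 is covered: preferential rate 17.5% applies instead.
The additional-duty order on 0442.33.11 targets Lorune, not Belistan; it does not apply.
Duty = $455,151.60 × 17.5% = $79,651.53.
Line 4 (7190.92.24, Eriica, 1,703 liters, $33,872.67):
Code 7190.92.24 is under a tariff-rate quota (threshold 2,791 liters). Quantity 1,703 liters is within the quota, so the in-quota rate 2.5% applies to the full value.
Duty = $33,872.67 × 2.5% = $846.82.
Total = $21,199.27 + $189,226.44 + $79,651.53 + $846.82 = $290,924.06.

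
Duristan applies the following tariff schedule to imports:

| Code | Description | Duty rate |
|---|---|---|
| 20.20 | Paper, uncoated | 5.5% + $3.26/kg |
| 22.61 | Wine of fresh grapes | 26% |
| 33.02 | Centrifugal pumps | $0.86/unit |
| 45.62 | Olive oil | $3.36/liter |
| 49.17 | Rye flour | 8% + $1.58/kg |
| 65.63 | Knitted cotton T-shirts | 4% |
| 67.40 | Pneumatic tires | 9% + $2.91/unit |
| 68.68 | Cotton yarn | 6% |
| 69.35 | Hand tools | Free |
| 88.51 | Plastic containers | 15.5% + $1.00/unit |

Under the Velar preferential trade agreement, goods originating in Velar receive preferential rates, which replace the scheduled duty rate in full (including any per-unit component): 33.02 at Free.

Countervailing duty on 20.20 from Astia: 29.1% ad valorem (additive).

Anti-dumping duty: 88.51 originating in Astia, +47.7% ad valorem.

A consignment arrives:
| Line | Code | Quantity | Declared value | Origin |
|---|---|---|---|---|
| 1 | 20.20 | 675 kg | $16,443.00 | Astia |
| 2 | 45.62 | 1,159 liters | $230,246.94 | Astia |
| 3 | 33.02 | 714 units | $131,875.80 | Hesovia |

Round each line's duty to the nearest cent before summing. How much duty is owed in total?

Line 1 (20.20, Astia, 675 kg, $16,443.00):
Base rate for 20.20 is 5.5% + $3.26/kg.
Additional duty on 20.20 from Astia: +29.1%. Applied ad valorem rate: 5.5% + 29.1% = 34.6%.
Duty = $16,443.00 × 34.6% + 675 × $3.26 = $7,889.78.
Line 2 (45.62, Astia, 1,159 liters, $230,246.94):
Base rate for 45.62 is $3.36/liter.
Duty = 1,159 × $3.36 = $3,894.24.
Line 3 (33.02, Hesovia, 714 units, $131,875.80):
Base rate for 33.02 is $0.86/unit.
33.02 has an FTA preferential rate, but origin Hesovia is not Velar; base rate stands.
Duty = 714 × $0.86 = $614.04.
Total = $7,889.78 + $3,894.24 + $614.04 = $12,398.06.

$12,398.06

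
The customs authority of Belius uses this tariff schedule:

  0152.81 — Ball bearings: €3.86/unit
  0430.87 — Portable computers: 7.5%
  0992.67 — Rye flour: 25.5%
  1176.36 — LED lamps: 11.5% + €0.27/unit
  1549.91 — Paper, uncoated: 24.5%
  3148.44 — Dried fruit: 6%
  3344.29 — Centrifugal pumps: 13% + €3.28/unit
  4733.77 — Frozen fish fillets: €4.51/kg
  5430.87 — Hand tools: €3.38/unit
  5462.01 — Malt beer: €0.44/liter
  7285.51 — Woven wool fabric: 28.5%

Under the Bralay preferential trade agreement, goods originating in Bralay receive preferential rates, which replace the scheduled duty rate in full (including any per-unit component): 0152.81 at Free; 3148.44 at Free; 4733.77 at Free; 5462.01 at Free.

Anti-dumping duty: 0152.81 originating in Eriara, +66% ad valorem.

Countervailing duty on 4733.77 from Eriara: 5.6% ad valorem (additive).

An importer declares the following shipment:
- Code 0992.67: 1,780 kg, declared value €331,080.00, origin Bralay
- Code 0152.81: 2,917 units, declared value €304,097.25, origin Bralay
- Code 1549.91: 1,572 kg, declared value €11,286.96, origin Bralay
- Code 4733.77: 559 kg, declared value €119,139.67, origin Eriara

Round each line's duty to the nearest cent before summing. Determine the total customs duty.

€96,383.62

Line 1 (0992.67, Bralay, 1,780 kg, €331,080.00):
Base rate for 0992.67 is 25.5%.
Origin Bralay is the FTA partner but 0992.67 is not on the preference list; base rate stands.
Duty = €331,080.00 × 25.5% = €84,425.40.
Line 2 (0152.81, Bralay, 2,917 units, €304,097.25):
Base rate for 0152.81 is €3.86/unit.
Origin Bralay qualifies under the Belius–Bralay agreement and 0152.81 is covered: preferential rate Free applies instead.
The additional-duty order on 0152.81 targets Eriara, not Bralay; it does not apply.
Duty = €304,097.25 × 0% = €0.00.
Line 3 (1549.91, Bralay, 1,572 kg, €11,286.96):
Base rate for 1549.91 is 24.5%.
Origin Bralay is the FTA partner but 1549.91 is not on the preference list; base rate stands.
Duty = €11,286.96 × 24.5% = €2,765.31.
Line 4 (4733.77, Eriara, 559 kg, €119,139.67):
Base rate for 4733.77 is €4.51/kg.
4733.77 has an FTA preferential rate, but origin Eriara is not Bralay; base rate stands.
Additional duty on 4733.77 from Eriara: +5.6% ad valorem. Applied ad valorem rate = 5.6%.
Duty = €119,139.67 × 5.6% + 559 × €4.51 = €9,192.91.
Total = €84,425.40 + €0.00 + €2,765.31 + €9,192.91 = €96,383.62.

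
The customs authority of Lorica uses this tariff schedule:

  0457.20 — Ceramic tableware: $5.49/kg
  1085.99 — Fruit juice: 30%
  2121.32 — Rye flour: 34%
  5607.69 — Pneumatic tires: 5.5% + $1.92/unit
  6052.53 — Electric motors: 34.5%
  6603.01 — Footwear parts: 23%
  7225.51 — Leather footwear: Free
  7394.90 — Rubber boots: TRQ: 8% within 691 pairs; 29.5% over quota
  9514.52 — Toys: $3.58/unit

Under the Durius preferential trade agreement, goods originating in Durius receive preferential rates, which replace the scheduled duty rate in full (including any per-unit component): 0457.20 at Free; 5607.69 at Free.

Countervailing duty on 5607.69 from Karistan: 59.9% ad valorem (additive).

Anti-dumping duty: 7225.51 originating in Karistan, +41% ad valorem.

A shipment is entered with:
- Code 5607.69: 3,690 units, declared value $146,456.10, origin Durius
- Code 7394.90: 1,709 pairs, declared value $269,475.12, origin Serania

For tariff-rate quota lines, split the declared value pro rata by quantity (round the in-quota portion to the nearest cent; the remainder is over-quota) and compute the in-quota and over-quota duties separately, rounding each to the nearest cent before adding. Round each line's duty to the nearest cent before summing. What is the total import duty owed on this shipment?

$56,069.43

Line 1 (5607.69, Durius, 3,690 units, $146,456.10):
Base rate for 5607.69 is 5.5% + $1.92/unit.
Origin Durius qualifies under the Lorica–Durius agreement and 5607.69 is covered: preferential rate Free applies instead.
The additional-duty order on 5607.69 targets Karistan, not Durius; it does not apply.
Duty = $146,456.10 × 0% = $0.00.
Line 2 (7394.90, Serania, 1,709 pairs, $269,475.12):
Code 7394.90 is under a tariff-rate quota (threshold 691 pairs). In-quota: 691 pairs at 8%; over-quota: 1,018 pairs at 29.5%.
Pro-rata value split: in-quota = $269,475.12 × 691/1,709 = $108,956.88; over-quota = $269,475.12 − $108,956.88 = $160,518.24.
In-quota duty = $108,956.88 × 8% = $8,716.55. Over-quota duty = $160,518.24 × 29.5% = $47,352.88.
Line duty = $8,716.55 + $47,352.88 = $56,069.43.
Total = $0.00 + $56,069.43 = $56,069.43.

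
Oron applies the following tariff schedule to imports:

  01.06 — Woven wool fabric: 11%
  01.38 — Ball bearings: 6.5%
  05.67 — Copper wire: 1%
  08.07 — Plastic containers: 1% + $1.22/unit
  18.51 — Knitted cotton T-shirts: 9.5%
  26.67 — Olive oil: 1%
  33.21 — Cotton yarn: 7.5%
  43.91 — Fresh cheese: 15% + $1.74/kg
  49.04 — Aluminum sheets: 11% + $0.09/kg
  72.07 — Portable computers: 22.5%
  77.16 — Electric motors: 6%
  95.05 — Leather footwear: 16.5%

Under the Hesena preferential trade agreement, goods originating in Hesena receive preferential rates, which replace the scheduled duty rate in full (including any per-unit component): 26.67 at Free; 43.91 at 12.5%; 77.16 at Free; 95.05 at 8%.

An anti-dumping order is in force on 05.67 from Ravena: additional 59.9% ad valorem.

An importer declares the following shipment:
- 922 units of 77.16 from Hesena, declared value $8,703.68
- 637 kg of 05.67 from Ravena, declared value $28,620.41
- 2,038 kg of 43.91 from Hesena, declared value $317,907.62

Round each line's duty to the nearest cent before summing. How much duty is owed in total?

Line 1 (77.16, Hesena, 922 units, $8,703.68):
Base rate for 77.16 is 6%.
Origin Hesena qualifies under the Oron–Hesena agreement and 77.16 is covered: preferential rate Free applies instead.
Duty = $8,703.68 × 0% = $0.00.
Line 2 (05.67, Ravena, 637 kg, $28,620.41):
Base rate for 05.67 is 1%.
Additional duty on 05.67 from Ravena: +59.9%. Applied ad valorem rate: 1% + 59.9% = 60.9%.
Duty = $28,620.41 × 60.9% = $17,429.83.
Line 3 (43.91, Hesena, 2,038 kg, $317,907.62):
Base rate for 43.91 is 15% + $1.74/kg.
Origin Hesena qualifies under the Oron–Hesena agreement and 43.91 is covered: preferential rate 12.5% applies instead.
Duty = $317,907.62 × 12.5% = $39,738.45.
Total = $0.00 + $17,429.83 + $39,738.45 = $57,168.28.

$57,168.28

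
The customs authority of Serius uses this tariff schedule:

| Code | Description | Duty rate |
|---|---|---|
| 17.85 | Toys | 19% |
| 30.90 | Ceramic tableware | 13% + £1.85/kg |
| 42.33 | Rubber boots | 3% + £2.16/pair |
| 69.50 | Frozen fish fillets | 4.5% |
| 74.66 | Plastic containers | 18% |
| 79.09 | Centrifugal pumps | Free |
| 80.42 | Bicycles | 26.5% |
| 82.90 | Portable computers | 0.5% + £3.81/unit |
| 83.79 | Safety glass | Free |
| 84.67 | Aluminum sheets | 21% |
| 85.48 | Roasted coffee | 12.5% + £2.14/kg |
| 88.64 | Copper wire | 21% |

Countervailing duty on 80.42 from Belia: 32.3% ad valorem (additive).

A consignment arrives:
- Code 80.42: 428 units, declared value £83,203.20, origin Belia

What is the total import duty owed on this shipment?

Line 1 (80.42, Belia, 428 units, £83,203.20):
Base rate for 80.42 is 26.5%.
Additional duty on 80.42 from Belia: +32.3%. Applied ad valorem rate: 26.5% + 32.3% = 58.8%.
Duty = £83,203.20 × 58.8% = £48,923.48.

£48,923.48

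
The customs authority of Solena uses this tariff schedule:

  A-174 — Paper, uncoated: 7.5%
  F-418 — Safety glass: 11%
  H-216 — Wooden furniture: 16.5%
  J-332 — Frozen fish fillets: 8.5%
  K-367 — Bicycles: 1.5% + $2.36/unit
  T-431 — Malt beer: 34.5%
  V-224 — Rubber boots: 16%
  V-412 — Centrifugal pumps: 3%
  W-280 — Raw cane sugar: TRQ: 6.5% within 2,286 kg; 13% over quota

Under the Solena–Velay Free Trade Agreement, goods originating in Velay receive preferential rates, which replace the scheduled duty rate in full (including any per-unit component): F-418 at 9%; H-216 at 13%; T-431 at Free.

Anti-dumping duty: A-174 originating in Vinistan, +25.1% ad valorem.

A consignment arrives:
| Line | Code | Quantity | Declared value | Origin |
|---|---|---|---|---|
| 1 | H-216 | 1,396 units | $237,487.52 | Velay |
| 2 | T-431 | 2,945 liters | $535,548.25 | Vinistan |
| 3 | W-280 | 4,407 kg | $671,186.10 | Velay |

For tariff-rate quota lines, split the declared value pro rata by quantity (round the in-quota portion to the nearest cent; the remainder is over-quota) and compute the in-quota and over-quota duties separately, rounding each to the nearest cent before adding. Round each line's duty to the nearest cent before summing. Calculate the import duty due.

$280,261.47

Line 1 (H-216, Velay, 1,396 units, $237,487.52):
Base rate for H-216 is 16.5%.
Origin Velay qualifies under the Solena–Velay agreement and H-216 is covered: preferential rate 13% applies instead.
Duty = $237,487.52 × 13% = $30,873.38.
Line 2 (T-431, Vinistan, 2,945 liters, $535,548.25):
Base rate for T-431 is 34.5%.
T-431 has an FTA preferential rate, but origin Vinistan is not Velay; base rate stands.
Duty = $535,548.25 × 34.5% = $184,764.15.
Line 3 (W-280, Velay, 4,407 kg, $671,186.10):
Code W-280 is under a tariff-rate quota (threshold 2,286 kg). In-quota: 2,286 kg at 6.5%; over-quota: 2,121 kg at 13%.
Pro-rata value split: in-quota = $671,186.10 × 2,286/4,407 = $348,157.80; over-quota = $671,186.10 − $348,157.80 = $323,028.30.
In-quota duty = $348,157.80 × 6.5% = $22,630.26. Over-quota duty = $323,028.30 × 13% = $41,993.68.
Line duty = $22,630.26 + $41,993.68 = $64,623.94.
Total = $30,873.38 + $184,764.15 + $64,623.94 = $280,261.47.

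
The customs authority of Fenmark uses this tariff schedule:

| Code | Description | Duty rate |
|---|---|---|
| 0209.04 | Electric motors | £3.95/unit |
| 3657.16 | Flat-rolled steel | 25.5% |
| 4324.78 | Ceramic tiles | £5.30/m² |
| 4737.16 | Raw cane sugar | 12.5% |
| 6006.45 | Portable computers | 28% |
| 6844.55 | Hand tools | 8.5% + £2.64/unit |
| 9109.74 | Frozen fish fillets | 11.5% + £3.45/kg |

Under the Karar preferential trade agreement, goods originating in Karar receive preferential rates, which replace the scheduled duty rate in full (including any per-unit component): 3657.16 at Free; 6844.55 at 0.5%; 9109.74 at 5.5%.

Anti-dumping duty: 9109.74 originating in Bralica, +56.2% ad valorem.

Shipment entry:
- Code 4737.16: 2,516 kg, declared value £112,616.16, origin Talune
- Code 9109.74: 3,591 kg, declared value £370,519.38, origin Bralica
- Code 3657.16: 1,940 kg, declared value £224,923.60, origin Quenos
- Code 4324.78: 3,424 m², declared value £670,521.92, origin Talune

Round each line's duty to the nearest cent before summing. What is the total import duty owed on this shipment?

Line 1 (4737.16, Talune, 2,516 kg, £112,616.16):
Base rate for 4737.16 is 12.5%.
Duty = £112,616.16 × 12.5% = £14,077.02.
Line 2 (9109.74, Bralica, 3,591 kg, £370,519.38):
Base rate for 9109.74 is 11.5% + £3.45/kg.
9109.74 has an FTA preferential rate, but origin Bralica is not Karar; base rate stands.
Additional duty on 9109.74 from Bralica: +56.2%. Applied ad valorem rate: 11.5% + 56.2% = 67.7%.
Duty = £370,519.38 × 67.7% + 3,591 × £3.45 = £263,230.57.
Line 3 (3657.16, Quenos, 1,940 kg, £224,923.60):
Base rate for 3657.16 is 25.5%.
3657.16 has an FTA preferential rate, but origin Quenos is not Karar; base rate stands.
Duty = £224,923.60 × 25.5% = £57,355.52.
Line 4 (4324.78, Talune, 3,424 m², £670,521.92):
Base rate for 4324.78 is £5.30/m².
Duty = 3,424 × £5.30 = £18,147.20.
Total = £14,077.02 + £263,230.57 + £57,355.52 + £18,147.20 = £352,810.31.

£352,810.31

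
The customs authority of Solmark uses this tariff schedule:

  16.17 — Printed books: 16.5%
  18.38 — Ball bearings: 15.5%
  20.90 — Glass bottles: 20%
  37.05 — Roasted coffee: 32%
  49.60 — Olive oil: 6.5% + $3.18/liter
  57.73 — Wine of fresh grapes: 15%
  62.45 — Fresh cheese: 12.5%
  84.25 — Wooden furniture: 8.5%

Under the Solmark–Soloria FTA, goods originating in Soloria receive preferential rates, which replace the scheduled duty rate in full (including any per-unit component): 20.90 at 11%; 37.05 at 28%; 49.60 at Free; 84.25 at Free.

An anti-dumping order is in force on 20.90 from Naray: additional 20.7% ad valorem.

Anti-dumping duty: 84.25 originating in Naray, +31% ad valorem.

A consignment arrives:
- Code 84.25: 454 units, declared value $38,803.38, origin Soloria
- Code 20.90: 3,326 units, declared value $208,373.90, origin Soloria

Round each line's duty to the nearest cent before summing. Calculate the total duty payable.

$22,921.13

Line 1 (84.25, Soloria, 454 units, $38,803.38):
Base rate for 84.25 is 8.5%.
Origin Soloria qualifies under the Solmark–Soloria agreement and 84.25 is covered: preferential rate Free applies instead.
The additional-duty order on 84.25 targets Naray, not Soloria; it does not apply.
Duty = $38,803.38 × 0% = $0.00.
Line 2 (20.90, Soloria, 3,326 units, $208,373.90):
Base rate for 20.90 is 20%.
Origin Soloria qualifies under the Solmark–Soloria agreement and 20.90 is covered: preferential rate 11% applies instead.
The additional-duty order on 20.90 targets Naray, not Soloria; it does not apply.
Duty = $208,373.90 × 11% = $22,921.13.
Total = $0.00 + $22,921.13 = $22,921.13.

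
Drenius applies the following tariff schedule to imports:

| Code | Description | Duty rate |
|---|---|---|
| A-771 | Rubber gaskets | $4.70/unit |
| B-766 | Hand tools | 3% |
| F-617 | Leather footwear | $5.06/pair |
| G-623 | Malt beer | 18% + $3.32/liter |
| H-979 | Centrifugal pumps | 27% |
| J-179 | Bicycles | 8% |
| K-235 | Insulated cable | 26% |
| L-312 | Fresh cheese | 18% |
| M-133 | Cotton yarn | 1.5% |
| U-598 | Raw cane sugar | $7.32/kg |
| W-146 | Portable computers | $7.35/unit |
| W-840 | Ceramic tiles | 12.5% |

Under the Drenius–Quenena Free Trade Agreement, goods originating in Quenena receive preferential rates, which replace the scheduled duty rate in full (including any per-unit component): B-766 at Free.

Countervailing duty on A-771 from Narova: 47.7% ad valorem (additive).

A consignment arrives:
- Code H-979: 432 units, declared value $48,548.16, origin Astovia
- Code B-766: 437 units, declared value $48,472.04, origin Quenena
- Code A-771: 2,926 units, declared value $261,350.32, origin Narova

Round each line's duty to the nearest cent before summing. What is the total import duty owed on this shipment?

Line 1 (H-979, Astovia, 432 units, $48,548.16):
Base rate for H-979 is 27%.
Duty = $48,548.16 × 27% = $13,108.00.
Line 2 (B-766, Quenena, 437 units, $48,472.04):
Base rate for B-766 is 3%.
Origin Quenena qualifies under the Drenius–Quenena agreement and B-766 is covered: preferential rate Free applies instead.
Duty = $48,472.04 × 0% = $0.00.
Line 3 (A-771, Narova, 2,926 units, $261,350.32):
Base rate for A-771 is $4.70/unit.
Additional duty on A-771 from Narova: +47.7% ad valorem. Applied ad valorem rate = 47.7%.
Duty = $261,350.32 × 47.7% + 2,926 × $4.70 = $138,416.30.
Total = $13,108.00 + $0.00 + $138,416.30 = $151,524.30.

$151,524.30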